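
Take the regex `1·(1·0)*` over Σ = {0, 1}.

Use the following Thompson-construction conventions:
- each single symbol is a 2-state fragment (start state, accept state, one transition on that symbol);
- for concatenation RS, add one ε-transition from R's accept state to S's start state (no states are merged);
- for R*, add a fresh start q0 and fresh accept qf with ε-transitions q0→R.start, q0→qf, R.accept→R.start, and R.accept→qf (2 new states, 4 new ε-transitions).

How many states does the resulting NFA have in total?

8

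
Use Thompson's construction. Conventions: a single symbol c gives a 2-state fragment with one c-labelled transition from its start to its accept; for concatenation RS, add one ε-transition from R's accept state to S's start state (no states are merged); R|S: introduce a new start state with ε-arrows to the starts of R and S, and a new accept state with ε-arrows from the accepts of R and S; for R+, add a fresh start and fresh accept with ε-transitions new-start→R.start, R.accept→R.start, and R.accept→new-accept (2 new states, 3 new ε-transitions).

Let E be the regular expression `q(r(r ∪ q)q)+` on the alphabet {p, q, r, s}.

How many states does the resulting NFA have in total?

14

Per subexpression:
Each of the 5 symbol leaves contributes a 2-state fragment.
  r ∪ q : 6 states
  r(r ∪ q)q : 10 states
  (r(r ∪ q)q)+ : 12 states
  q(r(r ∪ q)q)+ : 14 states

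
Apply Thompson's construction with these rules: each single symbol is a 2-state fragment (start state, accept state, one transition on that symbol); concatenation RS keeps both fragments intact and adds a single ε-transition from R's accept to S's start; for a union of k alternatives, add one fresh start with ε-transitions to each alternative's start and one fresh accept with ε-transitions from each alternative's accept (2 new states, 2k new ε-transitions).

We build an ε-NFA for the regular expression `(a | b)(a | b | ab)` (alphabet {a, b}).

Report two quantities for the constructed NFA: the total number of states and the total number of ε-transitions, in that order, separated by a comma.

Per subexpression:
Each of the 6 symbol leaves contributes 2 states and 0 ε-transitions.
  a | b — 6 states, 4 ε-transitions
  ab — 4 states, 1 ε-transition
  a | b | ab — 10 states, 7 ε-transitions
  (a | b)(a | b | ab) — 16 states, 12 ε-transitions

16, 12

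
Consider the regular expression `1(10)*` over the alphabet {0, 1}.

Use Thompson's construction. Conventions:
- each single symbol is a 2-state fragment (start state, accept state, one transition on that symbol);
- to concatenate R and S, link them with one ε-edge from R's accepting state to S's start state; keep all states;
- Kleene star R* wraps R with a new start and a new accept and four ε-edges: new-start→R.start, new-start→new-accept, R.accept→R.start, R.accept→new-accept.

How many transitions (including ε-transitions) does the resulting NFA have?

9

Building bottom-up:
Each of the 3 symbol leaves contributes 1 transition (1 symbol, 0 ε).
  10 = 3 transitions (2 symbol, 1 ε)
  (10)* = 7 transitions (2 symbol, 5 ε)
  1(10)* = 9 transitions (3 symbol, 6 ε)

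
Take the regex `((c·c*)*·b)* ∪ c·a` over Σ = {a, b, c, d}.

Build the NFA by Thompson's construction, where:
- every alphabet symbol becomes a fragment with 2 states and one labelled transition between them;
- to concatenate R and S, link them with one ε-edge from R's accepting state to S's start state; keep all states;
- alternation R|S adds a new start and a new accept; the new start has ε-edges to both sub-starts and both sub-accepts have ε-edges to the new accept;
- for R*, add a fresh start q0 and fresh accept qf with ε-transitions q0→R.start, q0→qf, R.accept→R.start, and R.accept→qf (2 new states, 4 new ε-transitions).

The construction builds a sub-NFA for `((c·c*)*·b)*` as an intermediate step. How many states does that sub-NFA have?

12

Fragment for `((c·c*)*·b)*`:
Each of the 3 symbol leaves contributes a 2-state fragment.
  c* → 4 states
  c·c* → 6 states
  (c·c*)* → 8 states
  (c·c*)*·b → 10 states
  ((c·c*)*·b)* → 12 states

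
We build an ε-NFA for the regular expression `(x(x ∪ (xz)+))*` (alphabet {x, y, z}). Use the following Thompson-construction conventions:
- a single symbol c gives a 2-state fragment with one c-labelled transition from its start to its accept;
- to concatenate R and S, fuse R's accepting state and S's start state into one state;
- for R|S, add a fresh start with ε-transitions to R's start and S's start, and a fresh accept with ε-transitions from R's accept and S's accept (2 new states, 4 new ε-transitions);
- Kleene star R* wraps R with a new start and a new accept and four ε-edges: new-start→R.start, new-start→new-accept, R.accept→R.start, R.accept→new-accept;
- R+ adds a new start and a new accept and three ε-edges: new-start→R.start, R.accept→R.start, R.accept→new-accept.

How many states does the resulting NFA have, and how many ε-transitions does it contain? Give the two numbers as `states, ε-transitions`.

Recursing over subexpressions:
Each of the 4 symbol leaves contributes 2 states and 0 ε-transitions.
  xz : 3 states, 0 ε-transitions
  (xz)+ : 5 states, 3 ε-transitions
  x ∪ (xz)+ : 9 states, 7 ε-transitions
  x(x ∪ (xz)+) : 10 states, 7 ε-transitions
  (x(x ∪ (xz)+))* : 12 states, 11 ε-transitions

12, 11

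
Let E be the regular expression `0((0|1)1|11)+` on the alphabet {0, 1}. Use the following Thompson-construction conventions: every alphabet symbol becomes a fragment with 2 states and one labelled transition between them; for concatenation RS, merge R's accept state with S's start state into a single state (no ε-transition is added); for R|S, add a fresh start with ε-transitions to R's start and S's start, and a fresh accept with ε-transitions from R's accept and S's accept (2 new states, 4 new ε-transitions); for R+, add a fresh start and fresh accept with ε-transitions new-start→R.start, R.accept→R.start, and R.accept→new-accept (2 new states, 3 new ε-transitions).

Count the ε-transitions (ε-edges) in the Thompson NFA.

11

Bottom-up over the parse tree:
Each of the 6 symbol leaves contributes 0 ε-transitions.
  0|1 — 4 ε-transitions
  (0|1)1 — 4 ε-transitions
  11 — 0 ε-transitions
  (0|1)1|11 — 8 ε-transitions
  ((0|1)1|11)+ — 11 ε-transitions
  0((0|1)1|11)+ — 11 ε-transitions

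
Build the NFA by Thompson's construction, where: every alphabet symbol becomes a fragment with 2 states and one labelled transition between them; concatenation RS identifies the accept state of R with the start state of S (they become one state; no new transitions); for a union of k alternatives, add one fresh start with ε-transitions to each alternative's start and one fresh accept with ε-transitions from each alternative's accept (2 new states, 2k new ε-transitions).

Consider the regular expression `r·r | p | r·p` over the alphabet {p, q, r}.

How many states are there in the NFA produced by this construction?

Recursing over subexpressions:
Each of the 5 symbol leaves contributes a 2-state fragment.
  r·r : 3 states
  r·p : 3 states
  r·r | p | r·p : 10 states

10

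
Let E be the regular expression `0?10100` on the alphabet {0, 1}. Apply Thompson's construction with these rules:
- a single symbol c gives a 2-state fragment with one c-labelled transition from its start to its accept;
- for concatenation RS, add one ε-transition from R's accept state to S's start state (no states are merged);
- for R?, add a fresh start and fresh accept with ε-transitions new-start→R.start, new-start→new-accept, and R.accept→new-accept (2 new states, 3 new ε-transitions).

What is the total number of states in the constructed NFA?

Recursing over subexpressions:
Each of the 6 symbol leaves contributes a 2-state fragment.
  0? : 4 states
  0?10100 : 14 states

14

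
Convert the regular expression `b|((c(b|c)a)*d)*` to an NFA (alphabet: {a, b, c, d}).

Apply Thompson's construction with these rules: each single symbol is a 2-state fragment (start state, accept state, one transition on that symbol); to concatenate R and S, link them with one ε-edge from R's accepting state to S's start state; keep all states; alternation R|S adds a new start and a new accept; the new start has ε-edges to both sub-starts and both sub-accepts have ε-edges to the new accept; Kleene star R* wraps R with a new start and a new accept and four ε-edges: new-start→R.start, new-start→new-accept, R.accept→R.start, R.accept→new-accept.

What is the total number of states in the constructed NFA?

20

Bottom-up over the parse tree:
Each of the 6 symbol leaves contributes a 2-state fragment.
  b|c : 6 states
  c(b|c)a : 10 states
  (c(b|c)a)* : 12 states
  (c(b|c)a)*d : 14 states
  ((c(b|c)a)*d)* : 16 states
  b|((c(b|c)a)*d)* : 20 states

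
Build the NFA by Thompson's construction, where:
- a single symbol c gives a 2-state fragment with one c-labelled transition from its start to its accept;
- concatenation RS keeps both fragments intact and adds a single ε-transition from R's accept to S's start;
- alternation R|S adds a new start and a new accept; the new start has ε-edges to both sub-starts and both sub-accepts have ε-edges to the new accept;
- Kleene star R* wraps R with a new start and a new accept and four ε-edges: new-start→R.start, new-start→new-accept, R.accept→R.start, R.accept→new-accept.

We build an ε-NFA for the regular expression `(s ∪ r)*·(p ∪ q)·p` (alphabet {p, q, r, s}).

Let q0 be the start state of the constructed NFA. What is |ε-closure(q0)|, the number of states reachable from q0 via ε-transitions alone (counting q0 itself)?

Compute the ε-closure size of each fragment's start state recursively; a symbol fragment's start has no outgoing ε-edge, so its closure is just itself (size 1).
  s ∪ r : |ε-closure| = 1 + 1 + 1 = 3 (the new accept is not ε-reachable since no branch accepts ε)
  (s ∪ r)* : |ε-closure| = 1 (new start) + 3 (body) + 1 (new accept) = 5
  p ∪ q : |ε-closure| = 1 + 1 + 1 = 3 (the new accept is not ε-reachable since no branch accepts ε)
  (s ∪ r)*·(p ∪ q)·p : the left operand accepts ε, so the closure extends into the next operand (via the concat ε-link); |ε-closure| = 5 + 3 = 8

8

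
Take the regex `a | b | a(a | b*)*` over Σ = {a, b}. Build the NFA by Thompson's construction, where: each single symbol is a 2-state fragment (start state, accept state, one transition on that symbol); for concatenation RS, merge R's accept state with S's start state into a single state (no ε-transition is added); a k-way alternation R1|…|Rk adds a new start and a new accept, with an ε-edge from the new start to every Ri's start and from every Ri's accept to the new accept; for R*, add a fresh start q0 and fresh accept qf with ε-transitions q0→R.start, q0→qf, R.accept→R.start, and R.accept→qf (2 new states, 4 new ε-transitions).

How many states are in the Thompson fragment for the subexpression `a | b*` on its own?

8

Fragment for `a | b*`:
Each of the 2 symbol leaves contributes a 2-state fragment.
  b* — 4 states
  a | b* — 8 states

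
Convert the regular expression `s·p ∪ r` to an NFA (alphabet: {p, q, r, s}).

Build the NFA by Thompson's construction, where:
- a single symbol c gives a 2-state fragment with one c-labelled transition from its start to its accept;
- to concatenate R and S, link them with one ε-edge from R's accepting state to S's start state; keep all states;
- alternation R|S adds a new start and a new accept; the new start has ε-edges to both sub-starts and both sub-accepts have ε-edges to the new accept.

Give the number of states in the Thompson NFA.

8

By structural recursion:
Each of the 3 symbol leaves contributes a 2-state fragment.
  s·p : 4 states
  s·p ∪ r : 8 states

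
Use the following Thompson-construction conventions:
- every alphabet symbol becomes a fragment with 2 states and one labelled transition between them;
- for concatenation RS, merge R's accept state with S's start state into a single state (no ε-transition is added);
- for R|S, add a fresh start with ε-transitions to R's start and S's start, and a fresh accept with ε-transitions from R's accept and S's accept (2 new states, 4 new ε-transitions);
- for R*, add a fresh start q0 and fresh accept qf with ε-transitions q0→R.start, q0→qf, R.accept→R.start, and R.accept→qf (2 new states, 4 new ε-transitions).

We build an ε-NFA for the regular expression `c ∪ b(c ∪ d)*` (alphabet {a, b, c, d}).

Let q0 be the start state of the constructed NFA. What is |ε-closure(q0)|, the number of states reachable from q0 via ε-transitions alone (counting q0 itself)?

3

Compute the ε-closure size of each fragment's start state recursively; a symbol fragment's start has no outgoing ε-edge, so its closure is just itself (size 1).
  c ∪ d → |closure| = 1 + 1 + 1 = 3 (the new accept is not ε-reachable since no branch accepts ε)
  (c ∪ d)* → the star's fresh start ε-reaches both the body's start and the fresh accept: |closure| = 2 + 3 = 5
  b(c ∪ d)* → |closure| equals the left operand's closure size = 1 (its accept is not ε-reachable, so the closure stops there)
  c ∪ b(c ∪ d)* → |closure| = 1 + 1 + 1 = 3 (the new accept is not ε-reachable since no branch accepts ε)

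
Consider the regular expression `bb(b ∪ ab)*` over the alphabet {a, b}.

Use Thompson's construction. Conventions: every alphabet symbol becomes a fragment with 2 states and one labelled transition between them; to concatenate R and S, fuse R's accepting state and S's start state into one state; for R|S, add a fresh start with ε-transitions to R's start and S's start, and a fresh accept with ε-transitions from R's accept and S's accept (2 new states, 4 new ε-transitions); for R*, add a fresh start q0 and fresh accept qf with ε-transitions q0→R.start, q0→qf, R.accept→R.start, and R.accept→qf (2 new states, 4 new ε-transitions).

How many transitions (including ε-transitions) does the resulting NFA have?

By structural recursion:
Each of the 5 symbol leaves contributes 1 transition (1 symbol, 0 ε).
  ab — 2 transitions (2 symbol, 0 ε)
  b ∪ ab — 7 transitions (3 symbol, 4 ε)
  (b ∪ ab)* — 11 transitions (3 symbol, 8 ε)
  bb(b ∪ ab)* — 13 transitions (5 symbol, 8 ε)

13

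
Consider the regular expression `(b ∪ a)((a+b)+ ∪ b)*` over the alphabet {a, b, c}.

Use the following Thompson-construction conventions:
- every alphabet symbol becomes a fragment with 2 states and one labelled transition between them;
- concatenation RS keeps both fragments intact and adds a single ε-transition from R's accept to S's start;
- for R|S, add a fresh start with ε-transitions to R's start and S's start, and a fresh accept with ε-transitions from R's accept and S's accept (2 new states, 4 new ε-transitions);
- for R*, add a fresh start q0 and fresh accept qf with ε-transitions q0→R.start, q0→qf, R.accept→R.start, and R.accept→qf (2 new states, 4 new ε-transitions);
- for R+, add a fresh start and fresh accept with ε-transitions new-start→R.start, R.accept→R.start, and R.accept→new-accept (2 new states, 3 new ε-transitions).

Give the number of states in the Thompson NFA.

20

Recursing over subexpressions:
Each of the 5 symbol leaves contributes a 2-state fragment.
  b ∪ a = 6 states
  a+ = 4 states
  a+b = 6 states
  (a+b)+ = 8 states
  (a+b)+ ∪ b = 12 states
  ((a+b)+ ∪ b)* = 14 states
  (b ∪ a)((a+b)+ ∪ b)* = 20 states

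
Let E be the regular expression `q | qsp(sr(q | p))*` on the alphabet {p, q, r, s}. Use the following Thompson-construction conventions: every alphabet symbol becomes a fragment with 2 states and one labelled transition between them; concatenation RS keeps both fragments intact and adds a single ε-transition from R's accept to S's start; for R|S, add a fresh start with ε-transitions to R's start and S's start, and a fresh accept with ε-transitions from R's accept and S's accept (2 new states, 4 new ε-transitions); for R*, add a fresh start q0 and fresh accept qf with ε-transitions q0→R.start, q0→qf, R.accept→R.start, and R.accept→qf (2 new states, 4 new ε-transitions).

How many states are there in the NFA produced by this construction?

Building bottom-up:
Each of the 8 symbol leaves contributes a 2-state fragment.
  q | p : 6 states
  sr(q | p) : 10 states
  (sr(q | p))* : 12 states
  qsp(sr(q | p))* : 18 states
  q | qsp(sr(q | p))* : 22 states

22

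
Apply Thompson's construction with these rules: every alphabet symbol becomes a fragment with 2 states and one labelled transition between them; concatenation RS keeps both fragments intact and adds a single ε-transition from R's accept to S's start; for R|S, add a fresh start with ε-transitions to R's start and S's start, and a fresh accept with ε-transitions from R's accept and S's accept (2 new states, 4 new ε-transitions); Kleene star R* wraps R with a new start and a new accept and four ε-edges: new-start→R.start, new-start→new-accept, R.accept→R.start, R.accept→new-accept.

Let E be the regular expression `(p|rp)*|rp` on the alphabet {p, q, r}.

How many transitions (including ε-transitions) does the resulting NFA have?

Bottom-up over the parse tree:
Each of the 5 symbol leaves contributes 1 transition (1 symbol, 0 ε).
  rp : 3 transitions (2 symbol, 1 ε)
  p|rp : 8 transitions (3 symbol, 5 ε)
  (p|rp)* : 12 transitions (3 symbol, 9 ε)
  rp : 3 transitions (2 symbol, 1 ε)
  (p|rp)*|rp : 19 transitions (5 symbol, 14 ε)

19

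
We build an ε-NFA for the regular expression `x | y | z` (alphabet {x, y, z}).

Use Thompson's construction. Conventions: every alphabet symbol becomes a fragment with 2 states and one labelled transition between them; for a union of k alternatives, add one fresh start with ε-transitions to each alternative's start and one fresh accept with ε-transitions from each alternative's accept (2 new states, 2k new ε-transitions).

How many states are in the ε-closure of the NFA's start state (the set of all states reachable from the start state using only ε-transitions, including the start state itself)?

Let C(F) = |ε-closure(F.start)| within fragment F, and note whether F accepts ε. Symbol fragments have C = 1 and do not accept ε. Then:
  x | y | z : |closure| = 1 + 1 + 1 + 1 = 4 (the new accept is not ε-reachable since no branch accepts ε)

4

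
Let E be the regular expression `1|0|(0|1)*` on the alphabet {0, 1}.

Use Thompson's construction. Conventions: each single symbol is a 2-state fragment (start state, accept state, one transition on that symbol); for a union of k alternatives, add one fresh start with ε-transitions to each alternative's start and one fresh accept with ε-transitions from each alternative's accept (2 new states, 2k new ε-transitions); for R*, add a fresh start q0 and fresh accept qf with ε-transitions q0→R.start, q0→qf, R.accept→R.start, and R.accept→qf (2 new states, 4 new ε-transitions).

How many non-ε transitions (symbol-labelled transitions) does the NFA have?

4

By structural recursion:
Each of the 4 symbol leaves contributes exactly 1 symbol transition.
  0|1 — 2 symbol transitions
  (0|1)* — 2 symbol transitions
  1|0|(0|1)* — 4 symbol transitions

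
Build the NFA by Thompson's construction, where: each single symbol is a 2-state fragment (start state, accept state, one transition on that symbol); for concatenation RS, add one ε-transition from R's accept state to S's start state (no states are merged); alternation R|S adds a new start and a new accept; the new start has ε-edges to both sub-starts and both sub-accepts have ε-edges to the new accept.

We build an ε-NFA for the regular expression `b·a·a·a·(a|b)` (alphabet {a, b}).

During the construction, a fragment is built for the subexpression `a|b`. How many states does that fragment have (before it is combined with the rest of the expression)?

6

Fragment for `a|b`:
Each of the 2 symbol leaves contributes a 2-state fragment.
  a|b → 6 states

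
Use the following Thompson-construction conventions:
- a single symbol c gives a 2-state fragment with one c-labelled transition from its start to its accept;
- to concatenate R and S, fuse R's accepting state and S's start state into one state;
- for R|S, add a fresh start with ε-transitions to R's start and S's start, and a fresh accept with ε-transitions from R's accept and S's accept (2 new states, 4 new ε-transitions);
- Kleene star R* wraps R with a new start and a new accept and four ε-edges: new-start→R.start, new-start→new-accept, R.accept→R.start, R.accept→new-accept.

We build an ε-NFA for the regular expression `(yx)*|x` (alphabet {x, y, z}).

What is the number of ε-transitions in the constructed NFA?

8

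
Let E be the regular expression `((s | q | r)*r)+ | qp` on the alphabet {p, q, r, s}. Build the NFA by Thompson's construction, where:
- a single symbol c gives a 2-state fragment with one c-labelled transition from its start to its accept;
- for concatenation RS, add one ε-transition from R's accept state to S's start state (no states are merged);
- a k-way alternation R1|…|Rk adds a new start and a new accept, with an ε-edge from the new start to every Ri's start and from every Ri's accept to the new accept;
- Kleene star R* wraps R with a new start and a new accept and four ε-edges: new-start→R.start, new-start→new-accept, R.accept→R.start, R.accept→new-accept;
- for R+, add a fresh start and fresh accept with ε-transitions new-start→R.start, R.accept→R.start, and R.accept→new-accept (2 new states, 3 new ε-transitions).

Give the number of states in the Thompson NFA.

20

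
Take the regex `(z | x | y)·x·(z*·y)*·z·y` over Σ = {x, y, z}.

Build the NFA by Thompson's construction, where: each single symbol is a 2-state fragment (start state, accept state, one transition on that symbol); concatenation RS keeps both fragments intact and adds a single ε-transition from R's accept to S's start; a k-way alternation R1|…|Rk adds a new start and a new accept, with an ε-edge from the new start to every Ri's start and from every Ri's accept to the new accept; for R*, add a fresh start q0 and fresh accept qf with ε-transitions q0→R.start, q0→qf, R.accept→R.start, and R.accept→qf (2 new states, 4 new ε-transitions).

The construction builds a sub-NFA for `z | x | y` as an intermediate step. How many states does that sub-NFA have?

8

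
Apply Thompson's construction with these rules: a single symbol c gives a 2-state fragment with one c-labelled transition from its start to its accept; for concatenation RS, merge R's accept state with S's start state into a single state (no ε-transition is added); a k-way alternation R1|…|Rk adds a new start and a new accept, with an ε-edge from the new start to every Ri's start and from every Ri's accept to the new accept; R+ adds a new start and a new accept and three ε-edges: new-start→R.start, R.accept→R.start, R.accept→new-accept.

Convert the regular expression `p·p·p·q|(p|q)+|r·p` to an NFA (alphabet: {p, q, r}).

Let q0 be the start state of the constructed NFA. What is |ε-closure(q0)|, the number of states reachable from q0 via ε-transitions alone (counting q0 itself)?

Compute the ε-closure size of each fragment's start state recursively; a symbol fragment's start has no outgoing ε-edge, so its closure is just itself (size 1).
  p·p·p·q → |ε-closure| equals the left operand's closure size = 1 (its accept is not ε-reachable, so the closure stops there)
  p|q → new start ε-reaches every alternative's start; none of them accept ε, so the new accept is not reached: |ε-closure| = 1 + 1 + 1 = 3
  (p|q)+ → new start ε-reaches only the body's start; the new accept needs a symbol first: |ε-closure| = 1 + 3 = 4
  r·p → same as the first factor's closure: |ε-closure| = 1
  p·p·p·q|(p|q)+|r·p → |ε-closure| = 1 + 1 + 4 + 1 = 7 (the new accept is not ε-reachable since no branch accepts ε)

7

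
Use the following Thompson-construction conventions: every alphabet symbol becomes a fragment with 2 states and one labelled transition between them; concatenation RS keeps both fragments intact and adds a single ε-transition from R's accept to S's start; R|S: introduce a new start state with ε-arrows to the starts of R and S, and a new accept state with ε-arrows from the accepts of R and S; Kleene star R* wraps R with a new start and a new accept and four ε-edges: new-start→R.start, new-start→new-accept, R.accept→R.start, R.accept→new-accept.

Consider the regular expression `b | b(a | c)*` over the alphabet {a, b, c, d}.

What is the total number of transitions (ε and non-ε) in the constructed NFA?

17

Per subexpression:
Each of the 4 symbol leaves contributes 1 transition (1 symbol, 0 ε).
  a | c — 6 transitions (2 symbol, 4 ε)
  (a | c)* — 10 transitions (2 symbol, 8 ε)
  b(a | c)* — 12 transitions (3 symbol, 9 ε)
  b | b(a | c)* — 17 transitions (4 symbol, 13 ε)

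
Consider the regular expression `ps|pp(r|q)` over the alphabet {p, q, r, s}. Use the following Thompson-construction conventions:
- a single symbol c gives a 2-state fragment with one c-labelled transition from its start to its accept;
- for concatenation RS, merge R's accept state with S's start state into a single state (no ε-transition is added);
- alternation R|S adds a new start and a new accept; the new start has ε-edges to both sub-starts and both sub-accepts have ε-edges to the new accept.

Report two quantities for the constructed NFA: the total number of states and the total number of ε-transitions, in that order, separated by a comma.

13, 8

By structural recursion:
Each of the 6 symbol leaves contributes 2 states and 0 ε-transitions.
  ps : 3 states, 0 ε-transitions
  r|q : 6 states, 4 ε-transitions
  pp(r|q) : 8 states, 4 ε-transitions
  ps|pp(r|q) : 13 states, 8 ε-transitions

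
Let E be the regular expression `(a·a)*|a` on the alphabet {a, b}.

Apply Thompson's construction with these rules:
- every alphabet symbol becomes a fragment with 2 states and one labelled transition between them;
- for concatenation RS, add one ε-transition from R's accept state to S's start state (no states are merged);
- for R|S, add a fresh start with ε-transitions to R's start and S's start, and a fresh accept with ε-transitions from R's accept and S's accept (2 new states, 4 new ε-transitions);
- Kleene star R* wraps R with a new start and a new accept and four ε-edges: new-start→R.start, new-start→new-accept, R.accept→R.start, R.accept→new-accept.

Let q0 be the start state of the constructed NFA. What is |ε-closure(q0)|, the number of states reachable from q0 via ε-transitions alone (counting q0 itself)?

Compute the ε-closure size of each fragment's start state recursively; a symbol fragment's start has no outgoing ε-edge, so its closure is just itself (size 1).
  a·a : same as the first factor's closure: |closure| = 1
  (a·a)* : new start has ε-edges to the inner start and to the new accept, so |closure| = 2 + 1 = 3
  (a·a)*|a : new start ε-reaches every alternative's start; at least one alternative accepts ε, so the union's new accept is reached too: |closure| = 1 + 3 + 1 + 1 = 6

6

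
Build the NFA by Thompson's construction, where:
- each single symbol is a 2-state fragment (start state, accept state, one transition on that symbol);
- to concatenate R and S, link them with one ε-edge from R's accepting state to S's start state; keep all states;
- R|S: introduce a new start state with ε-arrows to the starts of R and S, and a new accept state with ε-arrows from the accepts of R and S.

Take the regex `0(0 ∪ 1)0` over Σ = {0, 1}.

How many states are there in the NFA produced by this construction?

10

Bottom-up over the parse tree:
Each of the 4 symbol leaves contributes a 2-state fragment.
  0 ∪ 1 = 6 states
  0(0 ∪ 1)0 = 10 states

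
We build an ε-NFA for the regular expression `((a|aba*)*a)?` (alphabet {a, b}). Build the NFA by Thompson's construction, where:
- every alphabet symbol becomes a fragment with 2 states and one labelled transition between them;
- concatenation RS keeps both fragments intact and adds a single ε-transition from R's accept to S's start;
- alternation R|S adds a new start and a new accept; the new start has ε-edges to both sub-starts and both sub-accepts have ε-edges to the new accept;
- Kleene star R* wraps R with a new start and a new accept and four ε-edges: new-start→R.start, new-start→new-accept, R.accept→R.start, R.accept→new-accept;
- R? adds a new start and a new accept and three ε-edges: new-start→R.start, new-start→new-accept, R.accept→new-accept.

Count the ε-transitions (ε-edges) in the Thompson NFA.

Per subexpression:
Each of the 5 symbol leaves contributes 0 ε-transitions.
  a* : 4 ε-transitions
  aba* : 6 ε-transitions
  a|aba* : 10 ε-transitions
  (a|aba*)* : 14 ε-transitions
  (a|aba*)*a : 15 ε-transitions
  ((a|aba*)*a)? : 18 ε-transitions

18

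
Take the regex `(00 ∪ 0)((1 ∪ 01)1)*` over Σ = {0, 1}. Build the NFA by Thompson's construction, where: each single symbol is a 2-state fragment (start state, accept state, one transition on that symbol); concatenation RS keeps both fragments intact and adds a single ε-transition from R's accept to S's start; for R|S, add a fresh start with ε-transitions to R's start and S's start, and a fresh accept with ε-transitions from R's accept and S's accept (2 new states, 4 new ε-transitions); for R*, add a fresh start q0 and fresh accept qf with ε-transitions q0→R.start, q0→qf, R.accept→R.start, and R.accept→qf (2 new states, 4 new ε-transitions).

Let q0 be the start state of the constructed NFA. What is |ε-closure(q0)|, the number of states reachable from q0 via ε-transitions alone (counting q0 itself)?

Work bottom-up. For each fragment F, track |ε-closure(F.start)| and whether F's accept lies in that closure (i.e. whether F accepts ε). A single-symbol fragment has closure size 1 and does not accept ε.
  00 : same as the first factor's closure: C = 1
  00 ∪ 0 : new start ε-reaches every alternative's start; none of them accept ε, so the new accept is not reached: C = 1 + 1 + 1 = 3
  01 : same as the first factor's closure: C = 1
  1 ∪ 01 : new start ε-reaches every alternative's start; none of them accept ε, so the new accept is not reached: C = 1 + 1 + 1 = 3
  (1 ∪ 01)1 : same as the first factor's closure: C = 3
  ((1 ∪ 01)1)* : the star's fresh start ε-reaches both the body's start and the fresh accept: C = 2 + 3 = 5
  (00 ∪ 0)((1 ∪ 01)1)* : C equals the left operand's closure size = 3 (its accept is not ε-reachable, so the closure stops there)

3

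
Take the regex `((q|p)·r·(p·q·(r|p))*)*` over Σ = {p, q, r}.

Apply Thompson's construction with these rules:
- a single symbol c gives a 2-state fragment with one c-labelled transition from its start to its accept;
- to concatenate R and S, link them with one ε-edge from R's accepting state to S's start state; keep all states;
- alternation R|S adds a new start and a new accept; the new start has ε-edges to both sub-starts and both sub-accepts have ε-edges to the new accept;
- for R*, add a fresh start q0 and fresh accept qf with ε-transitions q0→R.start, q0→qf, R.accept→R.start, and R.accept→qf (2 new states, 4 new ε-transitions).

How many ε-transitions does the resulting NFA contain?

20

By structural recursion:
Each of the 7 symbol leaves contributes 0 ε-transitions.
  q|p → 4 ε-transitions
  r|p → 4 ε-transitions
  p·q·(r|p) → 6 ε-transitions
  (p·q·(r|p))* → 10 ε-transitions
  (q|p)·r·(p·q·(r|p))* → 16 ε-transitions
  ((q|p)·r·(p·q·(r|p))*)* → 20 ε-transitions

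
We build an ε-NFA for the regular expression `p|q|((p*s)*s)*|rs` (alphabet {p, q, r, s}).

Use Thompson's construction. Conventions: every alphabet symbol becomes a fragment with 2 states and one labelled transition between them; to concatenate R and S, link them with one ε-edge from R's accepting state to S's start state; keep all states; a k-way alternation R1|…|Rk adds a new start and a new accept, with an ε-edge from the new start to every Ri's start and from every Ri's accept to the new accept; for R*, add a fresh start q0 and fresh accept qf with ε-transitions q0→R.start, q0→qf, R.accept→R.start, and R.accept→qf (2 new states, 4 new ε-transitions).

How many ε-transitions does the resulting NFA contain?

Per subexpression:
Each of the 7 symbol leaves contributes 0 ε-transitions.
  p* : 4 ε-transitions
  p*s : 5 ε-transitions
  (p*s)* : 9 ε-transitions
  (p*s)*s : 10 ε-transitions
  ((p*s)*s)* : 14 ε-transitions
  rs : 1 ε-transition
  p|q|((p*s)*s)*|rs : 23 ε-transitions

23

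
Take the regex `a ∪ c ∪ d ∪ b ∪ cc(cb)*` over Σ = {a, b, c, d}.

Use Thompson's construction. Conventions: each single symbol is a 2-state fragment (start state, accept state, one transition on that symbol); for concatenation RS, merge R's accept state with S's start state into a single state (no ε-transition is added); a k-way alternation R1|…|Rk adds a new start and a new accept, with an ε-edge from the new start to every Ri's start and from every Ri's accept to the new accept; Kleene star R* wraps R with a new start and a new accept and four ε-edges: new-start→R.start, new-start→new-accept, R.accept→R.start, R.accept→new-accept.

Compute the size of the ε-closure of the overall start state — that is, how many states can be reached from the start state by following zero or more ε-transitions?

6

Work bottom-up. For each fragment F, track |ε-closure(F.start)| and whether F's accept lies in that closure (i.e. whether F accepts ε). A single-symbol fragment has closure size 1 and does not accept ε.
  cb → same as the first factor's closure: |closure| = 1
  (cb)* → new start has ε-edges to the inner start and to the new accept, so |closure| = 2 + 1 = 3
  cc(cb)* → |closure| equals the left operand's closure size = 1 (its accept is not ε-reachable, so the closure stops there)
  a ∪ c ∪ d ∪ b ∪ cc(cb)* → |closure| = 1 + 1 + 1 + 1 + 1 + 1 = 6 (the new accept is not ε-reachable since no branch accepts ε)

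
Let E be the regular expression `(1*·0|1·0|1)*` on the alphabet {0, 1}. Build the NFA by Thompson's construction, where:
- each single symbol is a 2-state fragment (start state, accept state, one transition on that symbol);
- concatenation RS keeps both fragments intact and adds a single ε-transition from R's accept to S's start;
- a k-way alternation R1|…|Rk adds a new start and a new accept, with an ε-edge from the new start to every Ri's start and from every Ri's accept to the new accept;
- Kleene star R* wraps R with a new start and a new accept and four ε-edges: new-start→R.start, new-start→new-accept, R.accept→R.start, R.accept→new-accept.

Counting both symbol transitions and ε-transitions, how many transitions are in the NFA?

21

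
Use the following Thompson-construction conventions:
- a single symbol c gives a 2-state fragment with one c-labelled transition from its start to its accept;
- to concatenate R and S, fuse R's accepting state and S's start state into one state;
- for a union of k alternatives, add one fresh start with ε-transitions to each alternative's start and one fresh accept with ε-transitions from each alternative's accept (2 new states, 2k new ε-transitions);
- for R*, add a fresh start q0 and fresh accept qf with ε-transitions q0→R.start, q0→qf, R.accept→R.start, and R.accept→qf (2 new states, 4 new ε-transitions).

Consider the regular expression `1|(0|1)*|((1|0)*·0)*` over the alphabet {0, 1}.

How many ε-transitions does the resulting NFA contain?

26

Building bottom-up:
Each of the 6 symbol leaves contributes 0 ε-transitions.
  0|1 → 4 ε-transitions
  (0|1)* → 8 ε-transitions
  1|0 → 4 ε-transitions
  (1|0)* → 8 ε-transitions
  (1|0)*·0 → 8 ε-transitions
  ((1|0)*·0)* → 12 ε-transitions
  1|(0|1)*|((1|0)*·0)* → 26 ε-transitions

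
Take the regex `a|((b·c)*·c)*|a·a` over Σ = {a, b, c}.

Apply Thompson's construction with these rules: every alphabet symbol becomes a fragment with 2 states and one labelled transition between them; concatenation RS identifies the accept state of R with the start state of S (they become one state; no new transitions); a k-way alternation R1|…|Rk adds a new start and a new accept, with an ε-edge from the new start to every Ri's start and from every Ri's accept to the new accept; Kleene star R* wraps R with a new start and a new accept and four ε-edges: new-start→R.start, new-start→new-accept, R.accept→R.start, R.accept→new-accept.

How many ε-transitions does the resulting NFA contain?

14

Bottom-up over the parse tree:
Each of the 6 symbol leaves contributes 0 ε-transitions.
  b·c — 0 ε-transitions
  (b·c)* — 4 ε-transitions
  (b·c)*·c — 4 ε-transitions
  ((b·c)*·c)* — 8 ε-transitions
  a·a — 0 ε-transitions
  a|((b·c)*·c)*|a·a — 14 ε-transitions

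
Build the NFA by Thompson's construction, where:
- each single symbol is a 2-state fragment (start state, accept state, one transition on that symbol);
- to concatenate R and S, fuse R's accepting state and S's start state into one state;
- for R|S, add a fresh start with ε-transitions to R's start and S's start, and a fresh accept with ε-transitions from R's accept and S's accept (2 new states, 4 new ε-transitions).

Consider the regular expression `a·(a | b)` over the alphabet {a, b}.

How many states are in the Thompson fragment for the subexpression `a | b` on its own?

6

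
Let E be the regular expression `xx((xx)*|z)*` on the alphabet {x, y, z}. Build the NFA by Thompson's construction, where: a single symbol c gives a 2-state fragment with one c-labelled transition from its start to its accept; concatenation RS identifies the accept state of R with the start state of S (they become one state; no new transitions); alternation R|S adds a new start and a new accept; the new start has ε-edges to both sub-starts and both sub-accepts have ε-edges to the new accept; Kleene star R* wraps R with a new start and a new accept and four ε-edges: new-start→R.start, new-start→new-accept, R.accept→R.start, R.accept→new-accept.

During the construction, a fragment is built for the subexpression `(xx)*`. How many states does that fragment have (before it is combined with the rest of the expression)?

5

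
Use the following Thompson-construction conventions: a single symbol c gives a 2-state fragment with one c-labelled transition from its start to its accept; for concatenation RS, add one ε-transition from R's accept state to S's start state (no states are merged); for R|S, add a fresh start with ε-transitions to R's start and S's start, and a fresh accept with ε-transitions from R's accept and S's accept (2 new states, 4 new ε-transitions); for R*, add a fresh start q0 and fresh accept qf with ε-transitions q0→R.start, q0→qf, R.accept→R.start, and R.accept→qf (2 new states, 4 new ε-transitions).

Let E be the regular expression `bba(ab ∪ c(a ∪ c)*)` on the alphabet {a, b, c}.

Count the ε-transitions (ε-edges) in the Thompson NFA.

17

Recursing over subexpressions:
Each of the 8 symbol leaves contributes 0 ε-transitions.
  ab = 1 ε-transition
  a ∪ c = 4 ε-transitions
  (a ∪ c)* = 8 ε-transitions
  c(a ∪ c)* = 9 ε-transitions
  ab ∪ c(a ∪ c)* = 14 ε-transitions
  bba(ab ∪ c(a ∪ c)*) = 17 ε-transitions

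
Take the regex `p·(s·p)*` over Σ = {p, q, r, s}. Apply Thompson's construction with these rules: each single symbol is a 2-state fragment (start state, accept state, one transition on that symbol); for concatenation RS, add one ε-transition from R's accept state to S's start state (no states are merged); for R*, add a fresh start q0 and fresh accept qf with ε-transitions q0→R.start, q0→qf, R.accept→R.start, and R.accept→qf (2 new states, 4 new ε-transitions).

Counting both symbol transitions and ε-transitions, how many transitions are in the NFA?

9

Bottom-up over the parse tree:
Each of the 3 symbol leaves contributes 1 transition (1 symbol, 0 ε).
  s·p → 3 transitions (2 symbol, 1 ε)
  (s·p)* → 7 transitions (2 symbol, 5 ε)
  p·(s·p)* → 9 transitions (3 symbol, 6 ε)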